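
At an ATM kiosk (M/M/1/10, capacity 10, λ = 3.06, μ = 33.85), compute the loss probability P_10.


ρ = λ/μ = 3.06/33.85 = 0.09040
P_K = (1−ρ)ρ^K/(1−ρ^(K+1)) = (0.9096·3.644e-11)/(1 − 3.295e-12)
= 3.315e-11/1.000000 = 3.315e-11

Final: 3.315e-11


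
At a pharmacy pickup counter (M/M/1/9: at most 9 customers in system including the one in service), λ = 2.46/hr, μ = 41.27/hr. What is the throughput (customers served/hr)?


ρ = 0.05961; P_K = (1−ρ)ρ^9/(1−ρ^10) = 8.933e-12
λ_eff = λ(1 − P_K) = 2.46·(1 − 8.933e-12) = 2.46·1.000000 = 2.4600 /hr

Final: 2.4600 /hr


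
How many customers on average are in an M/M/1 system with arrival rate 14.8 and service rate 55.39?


ρ = λ/μ = 14.8/55.39 = 0.2672
L = ρ/(1−ρ) = 0.2672/(1 − 0.2672) = 0.2672/0.7328 = 0.3646

Final: 0.3646


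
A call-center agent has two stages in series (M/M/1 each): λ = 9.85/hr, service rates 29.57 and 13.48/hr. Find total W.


Each node sees arrival rate λ = 9.85/hr (tandem ⇒ throughput preserved).
W₁ = 1/(μ₁−λ) = 1/(29.57−9.85) = 0.05071 hr
W₂ = 1/(μ₂−λ) = 1/(13.48−9.85) = 0.27548 hr
W_total = W₁ + W₂ = 0.05071 + 0.27548 = 0.32619 hr

Final: 0.32619 hr


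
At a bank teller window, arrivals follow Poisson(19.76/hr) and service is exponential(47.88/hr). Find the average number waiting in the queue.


ρ = 19.76/47.88 = 0.4127
Lq = ρ²/(1−ρ) = 0.1703/0.5873 = 0.2900

Final: 0.2900


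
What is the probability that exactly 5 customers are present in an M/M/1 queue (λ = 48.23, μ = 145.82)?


ρ = 48.23/145.82 = 0.3308
P_n = (1−ρ)·ρ^n = (1 − 0.3308)·0.3308^5 = 0.6692·0.003958 = 0.002649

Final: 0.002649


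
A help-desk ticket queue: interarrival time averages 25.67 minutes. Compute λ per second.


λ = 1/(interarrival time) in consistent units.
1 second = 0.0166667 min, so λ = 0.0166667/25.67 = 0.0006493 per second

Final: 0.0006493 /sec


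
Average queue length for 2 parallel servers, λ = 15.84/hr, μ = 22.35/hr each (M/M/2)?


a = λ/μ = 0.7087; ρ = a/2 = 0.3544
P₀ = 0.476710
Lq = P₀·a^c·ρ / (c!·(1−ρ)²) = 0.476710·0.50229·0.3544/(2·0.41685)
= 0.10178

Final: 0.10178


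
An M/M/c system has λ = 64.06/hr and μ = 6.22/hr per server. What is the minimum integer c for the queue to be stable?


Stability requires cμ > λ ⇔ c > λ/μ.
λ/μ = 64.06/6.22 = 10.2990
Minimum integer c = ⌊10.2990⌋ + 1 = 11
Check: 11·6.22 = 68.42 > 64.06, while 10·6.22 = 62.20 ≤ 64.06

Final: 11 servers


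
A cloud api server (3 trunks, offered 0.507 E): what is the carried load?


B(3,0.507) = 0.013106 (Erlang-B)
Carried load = a(1 − B) = 0.507·(1 − 0.013106) = 0.507·0.986894 = 0.5004 E

Final: 0.5004 Erlangs


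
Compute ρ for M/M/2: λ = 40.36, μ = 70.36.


ρ = λ/(cμ) = 40.36/(2·70.36) = 40.36/140.72 = 0.2868

Final: 0.2868


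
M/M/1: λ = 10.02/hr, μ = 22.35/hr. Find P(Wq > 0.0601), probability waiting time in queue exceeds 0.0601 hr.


ρ = 10.02/22.35 = 0.4483
P(Wq > t) = ρ·e^{−(μ−λ)t} = 0.4483·e^{−0.7410}
= 0.4483·0.476621 = 0.213680

Final: 0.213680


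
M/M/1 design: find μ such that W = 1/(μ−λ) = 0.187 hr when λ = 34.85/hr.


W = 1/(μ−λ) ⇒ μ − λ = 1/W = 1/0.187 = 5.3476
μ = λ + 1/W = 34.85 + 5.3476 = 40.1976 per hr

Final: 40.1976 /hr


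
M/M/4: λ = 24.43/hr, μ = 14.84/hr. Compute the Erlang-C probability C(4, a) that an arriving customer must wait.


a = λ/μ = 1.6462; ρ = a/4 = 0.4116
P₀ = 0.189938 (from M/M/c formula)
C(c,a) = [a^c/(c!(1−ρ))]·P₀ = [7.34443/(24·0.5884)]·0.189938
= 0.52005·0.189938 = 0.098777

Final: 0.098777


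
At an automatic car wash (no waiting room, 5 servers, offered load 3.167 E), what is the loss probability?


B(c,a) = (a^c/c!) / Σ_{k=0}^{c} a^k/k!
a^5/5! = 2.654967
Σ terms (k=0..5): 1.00000 + 3.16700 + 5.01494 + 5.29411 + 4.19161 + 2.65497 = 21.322632
B = 2.654967/21.322632 = 0.124514

Final: 0.124514


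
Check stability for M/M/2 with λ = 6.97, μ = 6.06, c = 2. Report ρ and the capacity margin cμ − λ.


Total capacity cμ = 2·6.06 = 12.12/hr
ρ = λ/(cμ) = 6.97/12.12 = 0.5751
Stable ⇔ ρ < 1: YES
Spare capacity = cμ − λ = 12.12 − 6.97 = 5.15/hr

Final: ρ = 0.5751; stable; margin = 5.15/hr


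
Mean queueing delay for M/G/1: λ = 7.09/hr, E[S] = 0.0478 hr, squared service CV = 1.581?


ρ = λ·E[S] = 7.09·0.0478 = 0.3389
E[S²] = E[S]²(1+C_s²) = 0.0478²·(1+1.581) = 0.005897
Wq = λ·E[S²]/(2(1−ρ)) = 7.09·0.005897/(2·0.6611) = 0.03162 hr

Final: 0.03162 hr


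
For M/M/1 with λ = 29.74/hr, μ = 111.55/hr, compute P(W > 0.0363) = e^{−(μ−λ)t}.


W ~ Exponential(μ−λ) for M/M/1.
μ − λ = 111.55 − 29.74 = 81.8100
P(W > t) = e^{−(μ−λ)t} = e^{−2.9697} = 0.051319

Final: 0.051319


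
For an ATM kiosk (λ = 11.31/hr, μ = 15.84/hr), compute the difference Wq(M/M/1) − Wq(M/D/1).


ρ = 11.31/15.84 = 0.7140
Wq(M/M/1) = ρ/(μ−λ) = 0.7140/4.53 = 0.15762 hr
Wq(M/D/1) = ρ/(2(μ−λ)) = 0.07881 hr
Savings = 0.15762 − 0.07881 = 0.07881 hr

Final: 0.07881 hr


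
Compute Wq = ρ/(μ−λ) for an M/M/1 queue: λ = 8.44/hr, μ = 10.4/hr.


ρ = 8.44/10.4 = 0.8115
Wq = ρ/(μ−λ) = 0.8115/(10.4 − 8.44) = 0.8115/1.96 = 0.4141 hr

Final: 0.4141 hr


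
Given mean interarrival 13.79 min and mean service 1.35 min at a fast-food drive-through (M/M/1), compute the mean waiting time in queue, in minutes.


λ = 60/13.79 = 4.3510 /hr
μ = 60/1.35 = 44.4444 /hr
ρ = λ/μ = 4.3510/44.4444 = 0.09790
Wq = ρ/(μ−λ) = 0.09790/(44.4444−4.3510) = 0.002442 hr
In minutes: 0.002442·60 = 0.1465 min

Final: 0.1465 min


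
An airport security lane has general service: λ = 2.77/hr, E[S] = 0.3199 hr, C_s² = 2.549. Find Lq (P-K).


ρ = λ·E[S] = 2.77·0.3199 = 0.8861
Lq = ρ²(1+C_s²)/(2(1−ρ)) = 0.7852·(1+2.549)/(2·0.1139)
= 0.7852·3.5490/0.2278 = 12.23568

Final: 12.23568


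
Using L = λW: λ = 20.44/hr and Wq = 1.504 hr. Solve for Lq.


Lq = λWq = 20.44·1.504 = 30.7418

Final: 30.7418


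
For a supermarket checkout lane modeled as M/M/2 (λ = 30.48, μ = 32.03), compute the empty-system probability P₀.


a = λ/μ = 30.48/32.03 = 0.9516; ρ = a/c = 0.4758
Σ_{k=0}^{1} a^k/k! (terms k=0..1) = 1.00000 + 0.95161 = 1.95161
Tail: a^2/(2!(1−ρ)) = 0.90556/(2·0.5242) = 0.86376
P₀ = 1/(1.95161 + 0.86376) = 1/2.81537 = 0.355194

Final: 0.355194


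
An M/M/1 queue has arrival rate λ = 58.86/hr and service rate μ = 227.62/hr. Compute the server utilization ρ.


ρ = λ/μ = 58.86/227.62 = 0.2586

Final: 0.2586


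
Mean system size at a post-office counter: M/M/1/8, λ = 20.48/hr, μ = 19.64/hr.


ρ = 20.48/19.64 = 1.0428
L = ρ[1 − (K+1)ρ^K + Kρ^(K+1)] / [(1−ρ)(1−ρ^(K+1))]
Numerator: 1.0428·(1 − 9·1.398002 + 8·1.457794) = 0.083773
Denominator: (-0.04277)·(-0.457794) = 0.019580
L = 0.083773/0.019580 = 4.2785

Final: 4.2785


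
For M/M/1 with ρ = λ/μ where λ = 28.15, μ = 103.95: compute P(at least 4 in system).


ρ = 28.15/103.95 = 0.2708
P(N ≥ n) = ρ^n = 0.2708^4 = 0.005378

Final: 0.005378


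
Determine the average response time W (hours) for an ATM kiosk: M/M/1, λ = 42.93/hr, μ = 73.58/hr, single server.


W = 1/(μ−λ) = 1/(73.58 − 42.93) = 1/30.65 = 0.03263 hr

Final: 0.03263 hr


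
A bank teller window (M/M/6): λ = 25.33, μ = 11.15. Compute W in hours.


a = 2.2717; ρ = 0.3786; P₀ = 0.102802
Lq = P₀·a^c·ρ/(c!(1−ρ)²) = 0.01925
Wq = Lq/λ = 0.01925/25.33 = 0.0007598 hr
W = Wq + 1/μ = 0.0007598 + 0.08969 = 0.09045 hr

Final: 0.09045 hr


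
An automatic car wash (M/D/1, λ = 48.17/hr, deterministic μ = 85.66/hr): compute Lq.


ρ = 48.17/85.66 = 0.5623
M/D/1: Lq = ρ²/(2(1−ρ)) = 0.3162/(2·0.4377) = 0.36127

Final: 0.36127


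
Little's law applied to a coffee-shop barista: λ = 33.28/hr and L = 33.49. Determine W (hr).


W = L/λ = 33.49/33.28 = 1.0063 hr

Final: 1.0063 hr


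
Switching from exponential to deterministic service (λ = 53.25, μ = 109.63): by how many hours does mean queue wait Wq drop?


ρ = 53.25/109.63 = 0.4857
Wq(M/M/1) = ρ/(μ−λ) = 0.4857/56.38 = 0.008615 hr
Wq(M/D/1) = ρ/(2(μ−λ)) = 0.004308 hr
Savings = 0.008615 − 0.004308 = 0.004308 hr

Final: 0.004308 hr


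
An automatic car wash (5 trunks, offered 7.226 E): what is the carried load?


B(5,7.226) = 0.437808 (Erlang-B)
Carried load = a(1 − B) = 7.226·(1 − 0.437808) = 7.226·0.562192 = 4.0624 E

Final: 4.0624 Erlangs


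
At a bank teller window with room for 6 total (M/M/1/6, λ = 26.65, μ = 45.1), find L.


ρ = 26.65/45.1 = 0.5909
L = ρ[1 − (K+1)ρ^K + Kρ^(K+1)] / [(1−ρ)(1−ρ^(K+1))]
Numerator: 0.5909·(1 − 7·0.042572 + 6·0.025156) = 0.504006
Denominator: (0.4091)·(0.974844) = 0.398800
L = 0.504006/0.398800 = 1.2638

Final: 1.2638


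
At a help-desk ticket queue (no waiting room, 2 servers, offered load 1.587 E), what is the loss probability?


B(c,a) = (a^c/c!) / Σ_{k=0}^{c} a^k/k!
a^2/2! = 1.259284
Σ terms (k=0..2): 1.00000 + 1.58700 + 1.25928 = 3.846284
B = 1.259284/3.846284 = 0.327403

Final: 0.327403


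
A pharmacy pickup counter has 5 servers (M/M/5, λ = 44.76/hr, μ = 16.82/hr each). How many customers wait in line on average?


a = λ/μ = 2.6611; ρ = a/5 = 0.5322
P₀ = 0.067524
Lq = P₀·a^c·ρ / (c!·(1−ρ)²) = 0.067524·133.45057·0.5322/(120·0.21881)
= 0.18265

Final: 0.18265


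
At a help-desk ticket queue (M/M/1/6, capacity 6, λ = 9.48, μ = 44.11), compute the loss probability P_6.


ρ = λ/μ = 9.48/44.11 = 0.2149
P_K = (1−ρ)ρ^K/(1−ρ^(K+1)) = (0.7851·0.00009854)/(1 − 0.00002118)
= 0.00007736/0.999979 = 0.00007737

Final: 0.00007737


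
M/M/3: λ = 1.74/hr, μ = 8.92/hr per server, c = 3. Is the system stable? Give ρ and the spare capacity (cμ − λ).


Total capacity cμ = 3·8.92 = 26.76/hr
ρ = λ/(cμ) = 1.74/26.76 = 0.06502
Stable ⇔ ρ < 1: YES
Spare capacity = cμ − λ = 26.76 − 1.74 = 25.02/hr

Final: ρ = 0.06502; stable; margin = 25.02/hr


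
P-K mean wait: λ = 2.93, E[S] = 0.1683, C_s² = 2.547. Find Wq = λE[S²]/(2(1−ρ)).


ρ = λ·E[S] = 2.93·0.1683 = 0.4931
E[S²] = E[S]²(1+C_s²) = 0.1683²·(1+2.547) = 0.100468
Wq = λ·E[S²]/(2(1−ρ)) = 2.93·0.100468/(2·0.5069) = 0.29038 hr

Final: 0.29038 hr


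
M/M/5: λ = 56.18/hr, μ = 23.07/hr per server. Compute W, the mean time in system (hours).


a = 2.4352; ρ = 0.4870; P₀ = 0.085736
Lq = P₀·a^c·ρ/(c!(1−ρ)²) = 0.11325
Wq = Lq/λ = 0.11325/56.18 = 0.002016 hr
W = Wq + 1/μ = 0.002016 + 0.04335 = 0.04536 hr

Final: 0.04536 hr


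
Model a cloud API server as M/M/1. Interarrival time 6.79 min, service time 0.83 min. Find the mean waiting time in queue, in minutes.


λ = 60/6.79 = 8.8365 /hr
μ = 60/0.83 = 72.2892 /hr
ρ = λ/μ = 8.8365/72.2892 = 0.1222
Wq = ρ/(μ−λ) = 0.1222/(72.2892−8.8365) = 0.001926 hr
In minutes: 0.001926·60 = 0.1156 min

Final: 0.1156 min


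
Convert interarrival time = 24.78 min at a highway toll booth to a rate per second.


λ = 1/(interarrival time) in consistent units.
1 second = 0.0166667 min, so λ = 0.0166667/24.78 = 0.0006726 per second

Final: 0.0006726 /sec


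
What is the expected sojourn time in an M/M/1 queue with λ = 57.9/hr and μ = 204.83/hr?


W = 1/(μ−λ) = 1/(204.83 − 57.9) = 1/146.93 = 0.006806 hr

Final: 0.006806 hr


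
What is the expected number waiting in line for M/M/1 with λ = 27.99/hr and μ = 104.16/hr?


ρ = 27.99/104.16 = 0.2687
Lq = ρ²/(1−ρ) = 0.07221/0.7313 = 0.09875

Final: 0.09875


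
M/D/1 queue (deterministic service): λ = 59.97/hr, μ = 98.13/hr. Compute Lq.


ρ = 59.97/98.13 = 0.6111
M/D/1: Lq = ρ²/(2(1−ρ)) = 0.3735/(2·0.3889) = 0.48021

Final: 0.48021


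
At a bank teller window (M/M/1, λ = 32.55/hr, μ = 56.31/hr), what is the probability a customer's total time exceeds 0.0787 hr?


W ~ Exponential(μ−λ) for M/M/1.
μ − λ = 56.31 − 32.55 = 23.7600
P(W > t) = e^{−(μ−λ)t} = e^{−1.8699} = 0.154137

Final: 0.154137


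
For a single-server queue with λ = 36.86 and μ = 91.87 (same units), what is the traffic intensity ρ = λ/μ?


ρ = λ/μ = 36.86/91.87 = 0.4012

Final: 0.4012


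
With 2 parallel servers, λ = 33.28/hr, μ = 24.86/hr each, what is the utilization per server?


ρ = λ/(cμ) = 33.28/(2·24.86) = 33.28/49.72 = 0.6693

Final: 0.6693


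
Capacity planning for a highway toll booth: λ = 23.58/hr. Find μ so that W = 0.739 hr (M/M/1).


W = 1/(μ−λ) ⇒ μ − λ = 1/W = 1/0.739 = 1.3532
μ = λ + 1/W = 23.58 + 1.3532 = 24.9332 per hr

Final: 24.9332 /hr


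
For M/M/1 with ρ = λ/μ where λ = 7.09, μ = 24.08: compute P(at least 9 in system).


ρ = 7.09/24.08 = 0.2944
P(N ≥ n) = ρ^n = 0.2944^9 = 0.00001663

Final: 0.00001663


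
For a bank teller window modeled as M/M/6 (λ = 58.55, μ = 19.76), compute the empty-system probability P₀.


a = λ/μ = 58.55/19.76 = 2.9631; ρ = a/c = 0.4938
Σ_{k=0}^{5} a^k/k! (terms k=0..5) = 1.00000 + 2.96306 + 4.38985 + 4.33579 + 3.21180 + 1.90335 = 17.80385
Tail: a^6/(6!(1−ρ)) = 676.76791/(720·0.5062) = 1.85704
P₀ = 1/(17.80385 + 1.85704) = 1/19.66090 = 0.050862

Final: 0.050862


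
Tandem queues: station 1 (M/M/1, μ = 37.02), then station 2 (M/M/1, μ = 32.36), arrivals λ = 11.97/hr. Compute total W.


Each node sees arrival rate λ = 11.97/hr (tandem ⇒ throughput preserved).
W₁ = 1/(μ₁−λ) = 1/(37.02−11.97) = 0.03992 hr
W₂ = 1/(μ₂−λ) = 1/(32.36−11.97) = 0.04904 hr
W_total = W₁ + W₂ = 0.03992 + 0.04904 = 0.08896 hr

Final: 0.08896 hr


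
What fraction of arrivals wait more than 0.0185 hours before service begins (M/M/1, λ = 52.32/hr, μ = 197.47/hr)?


ρ = 52.32/197.47 = 0.2650
P(Wq > t) = ρ·e^{−(μ−λ)t} = 0.2650·e^{−2.6853}
= 0.2650·0.068202 = 0.018070

Final: 0.018070


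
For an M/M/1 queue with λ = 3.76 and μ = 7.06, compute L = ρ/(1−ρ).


ρ = λ/μ = 3.76/7.06 = 0.5326
L = ρ/(1−ρ) = 0.5326/(1 − 0.5326) = 0.5326/0.4674 = 1.1394

Final: 1.1394


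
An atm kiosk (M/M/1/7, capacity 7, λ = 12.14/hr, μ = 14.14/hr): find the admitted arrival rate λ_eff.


ρ = 0.8586; P_K = (1−ρ)ρ^7/(1−ρ^8) = 0.069011
λ_eff = λ(1 − P_K) = 12.14·(1 − 0.069011) = 12.14·0.930989 = 11.3022 /hr

Final: 11.3022 /hr


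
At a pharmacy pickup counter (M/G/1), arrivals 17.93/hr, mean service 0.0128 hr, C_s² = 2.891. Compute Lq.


ρ = λ·E[S] = 17.93·0.0128 = 0.2295
Lq = ρ²(1+C_s²)/(2(1−ρ)) = 0.05267·(1+2.891)/(2·0.7705)
= 0.05267·3.8910/1.5410 = 0.13300

Final: 0.13300


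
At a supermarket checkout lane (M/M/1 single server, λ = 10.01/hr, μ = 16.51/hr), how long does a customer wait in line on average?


ρ = 10.01/16.51 = 0.6063
Wq = ρ/(μ−λ) = 0.6063/(16.51 − 10.01) = 0.6063/6.50 = 0.09328 hr

Final: 0.09328 hr


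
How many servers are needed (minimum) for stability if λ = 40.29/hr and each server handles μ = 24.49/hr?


Stability requires cμ > λ ⇔ c > λ/μ.
λ/μ = 40.29/24.49 = 1.6452
Minimum integer c = ⌊1.6452⌋ + 1 = 2
Check: 2·24.49 = 48.98 > 40.29, while 1·24.49 = 24.49 ≤ 40.29

Final: 2 servers


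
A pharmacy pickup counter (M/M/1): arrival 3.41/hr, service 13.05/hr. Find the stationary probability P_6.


ρ = 3.41/13.05 = 0.2613
P_n = (1−ρ)·ρ^n = (1 − 0.2613)·0.2613^6 = 0.7387·0.0003183 = 0.0002351

Final: 0.0002351


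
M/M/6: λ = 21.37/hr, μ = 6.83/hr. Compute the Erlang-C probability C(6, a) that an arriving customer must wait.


a = λ/μ = 3.1288; ρ = a/6 = 0.5215
P₀ = 0.042838 (from M/M/c formula)
C(c,a) = [a^c/(c!(1−ρ))]·P₀ = [938.21616/(720·0.4785)]·0.042838
= 2.72311·0.042838 = 0.116652

Final: 0.116652


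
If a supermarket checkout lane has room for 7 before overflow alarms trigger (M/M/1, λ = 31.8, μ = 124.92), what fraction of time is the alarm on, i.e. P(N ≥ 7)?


ρ = 31.8/124.92 = 0.2546
P(N ≥ n) = ρ^n = 0.2546^7 = 0.00006927

Final: 0.00006927


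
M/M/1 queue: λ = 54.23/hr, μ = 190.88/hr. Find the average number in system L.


ρ = λ/μ = 54.23/190.88 = 0.2841
L = ρ/(1−ρ) = 0.2841/(1 − 0.2841) = 0.2841/0.7159 = 0.3969

Final: 0.3969


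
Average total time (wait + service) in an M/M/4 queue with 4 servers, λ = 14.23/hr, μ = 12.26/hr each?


a = 1.1607; ρ = 0.2902; P₀ = 0.312361
Lq = P₀·a^c·ρ/(c!(1−ρ)²) = 0.01360
Wq = Lq/λ = 0.01360/14.23 = 0.0009560 hr
W = Wq + 1/μ = 0.0009560 + 0.08157 = 0.08252 hr

Final: 0.08252 hr


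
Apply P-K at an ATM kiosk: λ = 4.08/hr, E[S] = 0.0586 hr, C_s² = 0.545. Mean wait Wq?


ρ = λ·E[S] = 4.08·0.0586 = 0.2391
E[S²] = E[S]²(1+C_s²) = 0.0586²·(1+0.545) = 0.005305
Wq = λ·E[S²]/(2(1−ρ)) = 4.08·0.005305/(2·0.7609) = 0.01422 hr

Final: 0.01422 hr


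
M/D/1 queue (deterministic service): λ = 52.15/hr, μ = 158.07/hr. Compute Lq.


ρ = 52.15/158.07 = 0.3299
M/D/1: Lq = ρ²/(2(1−ρ)) = 0.1088/(2·0.6701) = 0.08122

Final: 0.08122


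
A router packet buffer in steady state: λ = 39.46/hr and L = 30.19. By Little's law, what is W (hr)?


W = L/λ = 30.19/39.46 = 0.7651 hr

Final: 0.7651 hr


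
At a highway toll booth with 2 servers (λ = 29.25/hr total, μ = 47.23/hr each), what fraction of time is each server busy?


ρ = λ/(cμ) = 29.25/(2·47.23) = 29.25/94.46 = 0.3097

Final: 0.3097


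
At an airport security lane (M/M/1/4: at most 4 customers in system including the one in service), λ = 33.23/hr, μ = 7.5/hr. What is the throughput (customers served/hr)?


ρ = 4.4307; P_K = (1−ρ)ρ^4/(1−ρ^5) = 0.774754
λ_eff = λ(1 − P_K) = 33.23·(1 − 0.774754) = 33.23·0.225246 = 7.4849 /hr

Final: 7.4849 /hr


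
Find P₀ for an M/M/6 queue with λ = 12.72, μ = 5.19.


a = λ/μ = 12.72/5.19 = 2.4509; ρ = a/c = 0.4085
Σ_{k=0}^{5} a^k/k! (terms k=0..5) = 1.00000 + 2.45087 + 3.00337 + 2.45362 + 1.50338 + 0.73692 = 11.14816
Tail: a^6/(6!(1−ρ)) = 216.72975/(720·0.5915) = 0.50888
P₀ = 1/(11.14816 + 0.50888) = 1/11.65704 = 0.085785

Final: 0.085785


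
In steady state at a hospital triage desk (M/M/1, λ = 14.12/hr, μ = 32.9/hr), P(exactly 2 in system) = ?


ρ = 14.12/32.9 = 0.4292
P_n = (1−ρ)·ρ^n = (1 − 0.4292)·0.4292^2 = 0.5708·0.184195 = 0.105142

Final: 0.105142


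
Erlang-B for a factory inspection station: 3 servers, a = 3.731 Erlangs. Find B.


B(c,a) = (a^c/c!) / Σ_{k=0}^{c} a^k/k!
a^3/3! = 8.656144
Σ terms (k=0..3): 1.00000 + 3.73100 + 6.96018 + 8.65614 = 20.347325
B = 8.656144/20.347325 = 0.425419

Final: 0.425419


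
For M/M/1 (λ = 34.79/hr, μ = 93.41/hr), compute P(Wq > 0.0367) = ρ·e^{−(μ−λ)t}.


ρ = 34.79/93.41 = 0.3724
P(Wq > t) = ρ·e^{−(μ−λ)t} = 0.3724·e^{−2.1514}
= 0.3724·0.116327 = 0.043325

Final: 0.043325


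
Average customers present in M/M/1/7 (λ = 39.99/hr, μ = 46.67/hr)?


ρ = 39.99/46.67 = 0.8569
L = ρ[1 − (K+1)ρ^K + Kρ^(K+1)] / [(1−ρ)(1−ρ^(K+1))]
Numerator: 0.8569·(1 − 8·0.339153 + 7·0.290609) = 0.275089
Denominator: (0.1431)·(0.709391) = 0.101537
L = 0.275089/0.101537 = 2.7093

Final: 2.7093


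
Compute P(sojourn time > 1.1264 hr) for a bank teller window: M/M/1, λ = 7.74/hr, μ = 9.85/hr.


W ~ Exponential(μ−λ) for M/M/1.
μ − λ = 9.85 − 7.74 = 2.1100
P(W > t) = e^{−(μ−λ)t} = e^{−2.3767} = 0.092856

Final: 0.092856


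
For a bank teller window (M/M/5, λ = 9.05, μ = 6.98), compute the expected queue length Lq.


a = λ/μ = 1.2966; ρ = a/5 = 0.2593
P₀ = 0.273273
Lq = P₀·a^c·ρ / (c!·(1−ρ)²) = 0.273273·3.66409·0.2593/(120·0.54862)
= 0.003944

Final: 0.003944


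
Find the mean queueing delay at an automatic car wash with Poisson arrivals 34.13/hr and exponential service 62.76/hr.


ρ = 34.13/62.76 = 0.5438
Wq = ρ/(μ−λ) = 0.5438/(62.76 − 34.13) = 0.5438/28.63 = 0.01899 hr

Final: 0.01899 hr


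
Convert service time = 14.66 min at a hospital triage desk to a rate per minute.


μ = 1/(service time) in consistent units.
1 minute = 1 min, so μ = 1/14.66 = 0.06821 per minute

Final: 0.06821 /min


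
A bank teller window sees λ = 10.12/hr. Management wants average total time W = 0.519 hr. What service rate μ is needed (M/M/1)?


W = 1/(μ−λ) ⇒ μ − λ = 1/W = 1/0.519 = 1.9268
μ = λ + 1/W = 10.12 + 1.9268 = 12.0468 per hr

Final: 12.0468 /hr


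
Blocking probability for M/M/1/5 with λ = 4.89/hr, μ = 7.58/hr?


ρ = λ/μ = 4.89/7.58 = 0.6451
P_K = (1−ρ)ρ^K/(1−ρ^(K+1)) = (0.3549·0.111737)/(1 − 0.072084)
= 0.039653/0.927916 = 0.042734

Final: 0.042734


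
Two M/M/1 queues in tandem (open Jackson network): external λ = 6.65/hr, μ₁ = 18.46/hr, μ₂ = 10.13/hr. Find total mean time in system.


Each node sees arrival rate λ = 6.65/hr (tandem ⇒ throughput preserved).
W₁ = 1/(μ₁−λ) = 1/(18.46−6.65) = 0.08467 hr
W₂ = 1/(μ₂−λ) = 1/(10.13−6.65) = 0.28736 hr
W_total = W₁ + W₂ = 0.08467 + 0.28736 = 0.37203 hr

Final: 0.37203 hr


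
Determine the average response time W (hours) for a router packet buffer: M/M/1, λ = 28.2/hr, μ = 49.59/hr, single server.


W = 1/(μ−λ) = 1/(49.59 − 28.2) = 1/21.39 = 0.04675 hr

Final: 0.04675 hr


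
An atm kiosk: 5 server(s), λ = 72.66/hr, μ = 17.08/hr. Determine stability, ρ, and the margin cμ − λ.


Total capacity cμ = 5·17.08 = 85.40/hr
ρ = λ/(cμ) = 72.66/85.40 = 0.8508
Stable ⇔ ρ < 1: YES
Spare capacity = cμ − λ = 85.40 − 72.66 = 12.74/hr

Final: ρ = 0.8508; stable; margin = 12.74/hr


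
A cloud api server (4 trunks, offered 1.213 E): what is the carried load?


B(4,1.213) = 0.027037 (Erlang-B)
Carried load = a(1 − B) = 1.213·(1 − 0.027037) = 1.213·0.972963 = 1.1802 E

Final: 1.1802 Erlangs


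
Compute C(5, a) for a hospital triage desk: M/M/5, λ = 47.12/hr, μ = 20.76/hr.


a = λ/μ = 2.2697; ρ = a/5 = 0.4539
P₀ = 0.101836 (from M/M/c formula)
C(c,a) = [a^c/(c!(1−ρ))]·P₀ = [60.24065/(120·0.5461)]·0.101836
= 0.91934·0.101836 = 0.093622

Final: 0.093622


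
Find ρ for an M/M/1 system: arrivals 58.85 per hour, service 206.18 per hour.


ρ = λ/μ = 58.85/206.18 = 0.2854

Final: 0.2854


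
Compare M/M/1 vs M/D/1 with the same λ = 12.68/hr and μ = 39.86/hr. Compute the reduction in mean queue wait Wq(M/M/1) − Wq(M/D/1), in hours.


ρ = 12.68/39.86 = 0.3181
Wq(M/M/1) = ρ/(μ−λ) = 0.3181/27.18 = 0.01170 hr
Wq(M/D/1) = ρ/(2(μ−λ)) = 0.005852 hr
Savings = 0.01170 − 0.005852 = 0.005852 hr

Final: 0.005852 hr


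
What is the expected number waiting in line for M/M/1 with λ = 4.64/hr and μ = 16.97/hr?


ρ = 4.64/16.97 = 0.2734
Lq = ρ²/(1−ρ) = 0.07476/0.7266 = 0.1029

Final: 0.1029


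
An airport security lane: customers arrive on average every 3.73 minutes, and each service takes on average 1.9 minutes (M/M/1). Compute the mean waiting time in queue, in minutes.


λ = 60/3.73 = 16.0858 /hr
μ = 60/1.9 = 31.5789 /hr
ρ = λ/μ = 16.0858/31.5789 = 0.5094
Wq = ρ/(μ−λ) = 0.5094/(31.5789−16.0858) = 0.03288 hr
In minutes: 0.03288·60 = 1.973 min

Final: 1.973 min


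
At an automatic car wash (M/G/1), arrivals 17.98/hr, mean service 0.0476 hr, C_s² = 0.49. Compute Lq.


ρ = λ·E[S] = 17.98·0.0476 = 0.8558
Lq = ρ²(1+C_s²)/(2(1−ρ)) = 0.7325·(1+0.49)/(2·0.1442)
= 0.7325·1.4900/0.2883 = 3.78555

Final: 3.78555


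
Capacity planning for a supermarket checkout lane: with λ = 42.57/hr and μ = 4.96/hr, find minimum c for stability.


Stability requires cμ > λ ⇔ c > λ/μ.
λ/μ = 42.57/4.96 = 8.5827
Minimum integer c = ⌊8.5827⌋ + 1 = 9
Check: 9·4.96 = 44.64 > 42.57, while 8·4.96 = 39.68 ≤ 42.57

Final: 9 servers


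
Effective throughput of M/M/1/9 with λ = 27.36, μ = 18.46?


ρ = 1.4821; P_K = (1−ρ)ρ^9/(1−ρ^10) = 0.331779
λ_eff = λ(1 − P_K) = 27.36·(1 − 0.331779) = 27.36·0.668221 = 18.2825 /hr

Final: 18.2825 /hr


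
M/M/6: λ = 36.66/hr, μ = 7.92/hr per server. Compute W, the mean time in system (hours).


a = 4.6288; ρ = 0.7715; P₀ = 0.007723
Lq = P₀·a^c·ρ/(c!(1−ρ)²) = 1.55839
Wq = Lq/λ = 1.55839/36.66 = 0.04251 hr
W = Wq + 1/μ = 0.04251 + 0.12626 = 0.16877 hr

Final: 0.16877 hr


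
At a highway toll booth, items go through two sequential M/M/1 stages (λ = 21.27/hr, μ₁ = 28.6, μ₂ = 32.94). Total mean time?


Each node sees arrival rate λ = 21.27/hr (tandem ⇒ throughput preserved).
W₁ = 1/(μ₁−λ) = 1/(28.6−21.27) = 0.13643 hr
W₂ = 1/(μ₂−λ) = 1/(32.94−21.27) = 0.08569 hr
W_total = W₁ + W₂ = 0.13643 + 0.08569 = 0.22212 hr

Final: 0.22212 hr


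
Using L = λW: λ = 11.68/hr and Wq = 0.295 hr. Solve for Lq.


Lq = λWq = 11.68·0.295 = 3.4456

Final: 3.4456


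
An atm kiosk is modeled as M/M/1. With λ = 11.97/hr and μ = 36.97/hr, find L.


ρ = λ/μ = 11.97/36.97 = 0.3238
L = ρ/(1−ρ) = 0.3238/(1 − 0.3238) = 0.3238/0.6762 = 0.4788

Final: 0.4788


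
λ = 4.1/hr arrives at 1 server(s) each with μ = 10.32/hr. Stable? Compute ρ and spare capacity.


Total capacity cμ = 1·10.32 = 10.32/hr
ρ = λ/(cμ) = 4.1/10.32 = 0.3973
Stable ⇔ ρ < 1: YES
Spare capacity = cμ − λ = 10.32 − 4.1 = 6.22/hr

Final: ρ = 0.3973; stable; margin = 6.22/hr


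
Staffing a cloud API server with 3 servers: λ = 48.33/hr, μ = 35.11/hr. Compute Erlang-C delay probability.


a = λ/μ = 1.3765; ρ = a/3 = 0.4588
P₀ = 0.242291 (from M/M/c formula)
C(c,a) = [a^c/(c!(1−ρ))]·P₀ = [2.60830/(6·0.5412)]·0.242291
= 0.80331·0.242291 = 0.194635

Final: 0.194635


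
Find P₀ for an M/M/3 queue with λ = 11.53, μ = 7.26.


a = λ/μ = 11.53/7.26 = 1.5882; ρ = a/c = 0.5294
Σ_{k=0}^{2} a^k/k! (terms k=0..2) = 1.00000 + 1.58815 + 1.26112 = 3.84927
Tail: a^3/(3!(1−ρ)) = 4.00570/(6·0.4706) = 1.41860
P₀ = 1/(3.84927 + 1.41860) = 1/5.26787 = 0.189830

Final: 0.189830


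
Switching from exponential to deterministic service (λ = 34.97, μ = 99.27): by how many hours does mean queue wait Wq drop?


ρ = 34.97/99.27 = 0.3523
Wq(M/M/1) = ρ/(μ−λ) = 0.3523/64.30 = 0.005479 hr
Wq(M/D/1) = ρ/(2(μ−λ)) = 0.002739 hr
Savings = 0.005479 − 0.002739 = 0.002739 hr

Final: 0.002739 hr


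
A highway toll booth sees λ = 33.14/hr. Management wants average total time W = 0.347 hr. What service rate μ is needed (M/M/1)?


W = 1/(μ−λ) ⇒ μ − λ = 1/W = 1/0.347 = 2.8818
μ = λ + 1/W = 33.14 + 2.8818 = 36.0218 per hr

Final: 36.0218 /hr


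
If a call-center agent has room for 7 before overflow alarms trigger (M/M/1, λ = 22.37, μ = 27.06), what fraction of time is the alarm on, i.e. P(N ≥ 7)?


ρ = 22.37/27.06 = 0.8267
P(N ≥ n) = ρ^n = 0.8267^7 = 0.263856

Final: 0.263856


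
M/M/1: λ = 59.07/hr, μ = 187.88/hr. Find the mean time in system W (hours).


W = 1/(μ−λ) = 1/(187.88 − 59.07) = 1/128.81 = 0.007763 hr

Final: 0.007763 hr


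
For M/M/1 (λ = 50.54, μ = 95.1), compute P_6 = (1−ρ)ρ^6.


ρ = 50.54/95.1 = 0.5314
P_n = (1−ρ)·ρ^n = (1 − 0.5314)·0.5314^6 = 0.4686·0.022528 = 0.010556

Final: 0.010556


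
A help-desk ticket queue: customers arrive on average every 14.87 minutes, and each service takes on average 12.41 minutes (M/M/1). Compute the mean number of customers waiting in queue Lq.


λ = 60/14.87 = 4.0350 /hr
μ = 60/12.41 = 4.8348 /hr
ρ = λ/μ = 4.0350/4.8348 = 0.8346
Lq = ρ²/(1−ρ) = 0.6965/0.1654 = 4.2101

Final: 4.2101


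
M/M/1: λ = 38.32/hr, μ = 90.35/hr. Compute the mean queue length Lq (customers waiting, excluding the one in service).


ρ = 38.32/90.35 = 0.4241
Lq = ρ²/(1−ρ) = 0.1799/0.5759 = 0.3124

Final: 0.3124


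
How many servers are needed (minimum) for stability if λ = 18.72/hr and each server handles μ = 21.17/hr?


Stability requires cμ > λ ⇔ c > λ/μ.
λ/μ = 18.72/21.17 = 0.8843
Minimum integer c = ⌊0.8843⌋ + 1 = 1
Check: 1·21.17 = 21.17 > 18.72, while 0·21.17 = 0.00 ≤ 18.72

Final: 1 servers


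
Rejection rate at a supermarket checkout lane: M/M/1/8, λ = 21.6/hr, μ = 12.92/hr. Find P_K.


ρ = λ/μ = 21.6/12.92 = 1.6718
P_K = (1−ρ)ρ^K/(1−ρ^(K+1)) = (-0.6718·61.028107)/(1 − 102.028414)
= -41.000307/-101.028414 = 0.405829

Final: 0.405829


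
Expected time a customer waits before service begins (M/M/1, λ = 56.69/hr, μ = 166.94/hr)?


ρ = 56.69/166.94 = 0.3396
Wq = ρ/(μ−λ) = 0.3396/(166.94 − 56.69) = 0.3396/110.25 = 0.003080 hr

Final: 0.003080 hr


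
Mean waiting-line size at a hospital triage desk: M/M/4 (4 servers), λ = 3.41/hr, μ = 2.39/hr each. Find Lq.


a = λ/μ = 1.4268; ρ = a/4 = 0.3567
P₀ = 0.238259
Lq = P₀·a^c·ρ / (c!·(1−ρ)²) = 0.238259·4.14406·0.3567/(24·0.41384)
= 0.03546

Final: 0.03546


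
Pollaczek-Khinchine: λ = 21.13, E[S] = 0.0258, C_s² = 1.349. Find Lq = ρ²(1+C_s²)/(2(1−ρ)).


ρ = λ·E[S] = 21.13·0.0258 = 0.5452
Lq = ρ²(1+C_s²)/(2(1−ρ)) = 0.2972·(1+1.349)/(2·0.4548)
= 0.2972·2.3490/0.9097 = 0.76741

Final: 0.76741


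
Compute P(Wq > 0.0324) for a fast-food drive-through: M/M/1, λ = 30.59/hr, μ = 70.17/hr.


ρ = 30.59/70.17 = 0.4359
P(Wq > t) = ρ·e^{−(μ−λ)t} = 0.4359·e^{−1.2824}
= 0.4359·0.277373 = 0.120918

Final: 0.120918


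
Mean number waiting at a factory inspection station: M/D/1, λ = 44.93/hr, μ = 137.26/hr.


ρ = 44.93/137.26 = 0.3273
M/D/1: Lq = ρ²/(2(1−ρ)) = 0.1071/(2·0.6727) = 0.07964

Final: 0.07964


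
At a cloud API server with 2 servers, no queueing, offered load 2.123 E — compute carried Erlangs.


B(2,2.123) = 0.419146 (Erlang-B)
Carried load = a(1 − B) = 2.123·(1 − 0.419146) = 2.123·0.580854 = 1.2332 E

Final: 1.2332 Erlangs


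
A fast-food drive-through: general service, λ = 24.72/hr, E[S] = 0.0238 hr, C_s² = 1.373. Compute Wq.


ρ = λ·E[S] = 24.72·0.0238 = 0.5883
E[S²] = E[S]²(1+C_s²) = 0.0238²·(1+1.373) = 0.001344
Wq = λ·E[S²]/(2(1−ρ)) = 24.72·0.001344/(2·0.4117) = 0.04036 hr

Final: 0.04036 hr


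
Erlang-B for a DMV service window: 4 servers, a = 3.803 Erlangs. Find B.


B(c,a) = (a^c/c!) / Σ_{k=0}^{c} a^k/k!
a^4/4! = 8.715535
Σ terms (k=0..4): 1.00000 + 3.80300 + 7.23140 + 9.16701 + 8.71554 = 29.916950
B = 8.715535/29.916950 = 0.291324

Final: 0.291324


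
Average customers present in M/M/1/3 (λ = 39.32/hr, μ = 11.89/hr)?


ρ = 39.32/11.89 = 3.3070
L = ρ[1 − (K+1)ρ^K + Kρ^(K+1)] / [(1−ρ)(1−ρ^(K+1))]
Numerator: 3.3070·(1 − 4·36.165541 + 3·119.598744) = 711.444202
Denominator: (-2.3070)·(-118.598744) = 273.605008
L = 711.444202/273.605008 = 2.6003

Final: 2.6003


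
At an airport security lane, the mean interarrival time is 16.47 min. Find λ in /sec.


λ = 1/(interarrival time) in consistent units.
1 second = 0.0166667 min, so λ = 0.0166667/16.47 = 0.001012 per second

Final: 0.001012 /sec


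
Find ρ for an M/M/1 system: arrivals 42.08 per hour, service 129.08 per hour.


ρ = λ/μ = 42.08/129.08 = 0.3260

Final: 0.3260


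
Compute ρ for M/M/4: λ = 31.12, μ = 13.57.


ρ = λ/(cμ) = 31.12/(4·13.57) = 31.12/54.28 = 0.5733

Final: 0.5733


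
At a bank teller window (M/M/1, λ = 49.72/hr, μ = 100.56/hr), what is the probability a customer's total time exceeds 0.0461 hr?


W ~ Exponential(μ−λ) for M/M/1.
μ − λ = 100.56 − 49.72 = 50.8400
P(W > t) = e^{−(μ−λ)t} = e^{−2.3437} = 0.095970

Final: 0.095970


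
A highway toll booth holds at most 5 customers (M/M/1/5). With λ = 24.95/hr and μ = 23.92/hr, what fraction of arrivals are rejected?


ρ = λ/μ = 24.95/23.92 = 1.0431
P_K = (1−ρ)ρ^K/(1−ρ^(K+1)) = (-0.04306·1.234659)/(1 − 1.287823)
= -0.053165/-0.287823 = 0.184713

Final: 0.184713


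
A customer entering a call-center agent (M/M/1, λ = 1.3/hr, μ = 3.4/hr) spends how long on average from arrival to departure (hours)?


W = 1/(μ−λ) = 1/(3.4 − 1.3) = 1/2.10 = 0.4762 hr

Final: 0.4762 hr


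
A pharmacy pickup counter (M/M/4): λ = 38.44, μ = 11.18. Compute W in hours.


a = 3.4383; ρ = 0.8596; P₀ = 0.017068
Lq = P₀·a^c·ρ/(c!(1−ρ)²) = 4.33208
Wq = Lq/λ = 4.33208/38.44 = 0.11270 hr
W = Wq + 1/μ = 0.11270 + 0.08945 = 0.20214 hr

Final: 0.20214 hr


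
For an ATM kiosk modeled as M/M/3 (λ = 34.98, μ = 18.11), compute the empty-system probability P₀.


a = λ/μ = 34.98/18.11 = 1.9315; ρ = a/c = 0.6438
Σ_{k=0}^{2} a^k/k! (terms k=0..2) = 1.00000 + 1.93153 + 1.86540 = 4.79693
Tail: a^3/(3!(1−ρ)) = 7.20616/(6·0.3562) = 3.37219
P₀ = 1/(4.79693 + 3.37219) = 1/8.16912 = 0.122412

Final: 0.122412


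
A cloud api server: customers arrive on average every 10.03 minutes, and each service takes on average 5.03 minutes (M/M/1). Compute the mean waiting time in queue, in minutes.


λ = 60/10.03 = 5.9821 /hr
μ = 60/5.03 = 11.9284 /hr
ρ = λ/μ = 5.9821/11.9284 = 0.5015
Wq = ρ/(μ−λ) = 0.5015/(11.9284−5.9821) = 0.08434 hr
In minutes: 0.08434·60 = 5.060 min

Final: 5.060 min


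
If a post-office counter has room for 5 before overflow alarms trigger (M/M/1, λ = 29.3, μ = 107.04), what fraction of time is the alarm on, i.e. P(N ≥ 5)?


ρ = 29.3/107.04 = 0.2737
P(N ≥ n) = ρ^n = 0.2737^5 = 0.001537

Final: 0.001537


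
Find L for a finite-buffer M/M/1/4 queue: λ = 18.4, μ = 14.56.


ρ = 18.4/14.56 = 1.2637
L = ρ[1 − (K+1)ρ^K + Kρ^(K+1)] / [(1−ρ)(1−ρ^(K+1))]
Numerator: 1.2637·(1 − 5·2.550503 + 4·3.223163) = 1.440833
Denominator: (-0.2637)·(-2.223163) = 0.586329
L = 1.440833/0.586329 = 2.4574

Final: 2.4574


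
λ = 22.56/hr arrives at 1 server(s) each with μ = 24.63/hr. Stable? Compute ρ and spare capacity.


Total capacity cμ = 1·24.63 = 24.63/hr
ρ = λ/(cμ) = 22.56/24.63 = 0.9160
Stable ⇔ ρ < 1: YES
Spare capacity = cμ − λ = 24.63 − 22.56 = 2.07/hr

Final: ρ = 0.9160; stable; margin = 2.07/hr


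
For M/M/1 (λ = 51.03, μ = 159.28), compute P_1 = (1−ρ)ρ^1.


ρ = 51.03/159.28 = 0.3204
P_n = (1−ρ)·ρ^n = (1 − 0.3204)·0.3204^1 = 0.6796·0.320379 = 0.217736

Final: 0.217736


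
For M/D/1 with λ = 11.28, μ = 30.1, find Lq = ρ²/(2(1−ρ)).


ρ = 11.28/30.1 = 0.3748
M/D/1: Lq = ρ²/(2(1−ρ)) = 0.1404/(2·0.6252) = 0.11231

Final: 0.11231


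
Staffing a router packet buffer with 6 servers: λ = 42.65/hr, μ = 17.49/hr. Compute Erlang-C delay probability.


a = λ/μ = 2.4385; ρ = a/6 = 0.4064
P₀ = 0.086862 (from M/M/c formula)
C(c,a) = [a^c/(c!(1−ρ))]·P₀ = [210.26905/(720·0.5936)]·0.086862
= 0.49200·0.086862 = 0.042736

Final: 0.042736


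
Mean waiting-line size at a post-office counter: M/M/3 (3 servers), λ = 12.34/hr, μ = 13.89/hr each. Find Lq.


a = λ/μ = 0.8884; ρ = a/3 = 0.2961
P₀ = 0.408317
Lq = P₀·a^c·ρ / (c!·(1−ρ)²) = 0.408317·0.70119·0.2961/(6·0.49542)
= 0.02852

Final: 0.02852


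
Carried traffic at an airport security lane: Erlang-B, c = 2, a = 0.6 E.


B(2,0.6) = 0.101124 (Erlang-B)
Carried load = a(1 − B) = 0.6·(1 − 0.101124) = 0.6·0.898876 = 0.5393 E

Final: 0.5393 Erlangs


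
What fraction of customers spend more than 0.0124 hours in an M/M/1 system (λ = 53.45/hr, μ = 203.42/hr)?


W ~ Exponential(μ−λ) for M/M/1.
μ − λ = 203.42 − 53.45 = 149.9700
P(W > t) = e^{−(μ−λ)t} = e^{−1.8596} = 0.155731

Final: 0.155731


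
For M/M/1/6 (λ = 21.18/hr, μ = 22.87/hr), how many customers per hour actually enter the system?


ρ = 0.9261; P_K = (1−ρ)ρ^6/(1−ρ^7) = 0.112144
λ_eff = λ(1 − P_K) = 21.18·(1 − 0.112144) = 21.18·0.887856 = 18.8048 /hr

Final: 18.8048 /hr


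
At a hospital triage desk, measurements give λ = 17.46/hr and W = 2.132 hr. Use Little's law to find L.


L = λW = 17.46·2.132 = 37.2247

Final: 37.2247


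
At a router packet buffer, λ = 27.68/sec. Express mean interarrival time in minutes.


Mean interarrival time = 1/λ = 1/27.68 second = 0.03613 second
In minutes: 0.03613 × 0.0166667 = 0.0006021 min

Final: 0.0006021 min


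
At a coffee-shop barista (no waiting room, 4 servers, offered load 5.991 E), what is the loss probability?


B(c,a) = (a^c/c!) / Σ_{k=0}^{c} a^k/k!
a^4/4! = 53.676728
Σ terms (k=0..4): 1.00000 + 5.99100 + 17.94604 + 35.83824 + 53.67673 = 114.452012
B = 53.676728/114.452012 = 0.468989

Final: 0.468989


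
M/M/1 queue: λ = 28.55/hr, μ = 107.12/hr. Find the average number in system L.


ρ = λ/μ = 28.55/107.12 = 0.2665
L = ρ/(1−ρ) = 0.2665/(1 − 0.2665) = 0.2665/0.7335 = 0.3634

Final: 0.3634


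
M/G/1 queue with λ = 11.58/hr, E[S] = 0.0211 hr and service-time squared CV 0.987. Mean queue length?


ρ = λ·E[S] = 11.58·0.0211 = 0.2443
Lq = ρ²(1+C_s²)/(2(1−ρ)) = 0.05970·(1+0.987)/(2·0.7557)
= 0.05970·1.9870/1.5113 = 0.07849

Final: 0.07849


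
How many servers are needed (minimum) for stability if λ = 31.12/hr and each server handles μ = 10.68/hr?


Stability requires cμ > λ ⇔ c > λ/μ.
λ/μ = 31.12/10.68 = 2.9139
Minimum integer c = ⌊2.9139⌋ + 1 = 3
Check: 3·10.68 = 32.04 > 31.12, while 2·10.68 = 21.36 ≤ 31.12

Final: 3 servers


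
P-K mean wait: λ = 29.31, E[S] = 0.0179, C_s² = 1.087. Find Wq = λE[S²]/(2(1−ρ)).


ρ = λ·E[S] = 29.31·0.0179 = 0.5246
E[S²] = E[S]²(1+C_s²) = 0.0179²·(1+1.087) = 0.0006687
Wq = λ·E[S²]/(2(1−ρ)) = 29.31·0.0006687/(2·0.4754) = 0.02062 hr

Final: 0.02062 hr


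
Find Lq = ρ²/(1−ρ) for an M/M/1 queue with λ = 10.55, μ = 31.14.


ρ = 10.55/31.14 = 0.3388
Lq = ρ²/(1−ρ) = 0.1148/0.6612 = 0.1736

Final: 0.1736


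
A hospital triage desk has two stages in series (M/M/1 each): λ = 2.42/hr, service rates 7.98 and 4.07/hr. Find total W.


Each node sees arrival rate λ = 2.42/hr (tandem ⇒ throughput preserved).
W₁ = 1/(μ₁−λ) = 1/(7.98−2.42) = 0.17986 hr
W₂ = 1/(μ₂−λ) = 1/(4.07−2.42) = 0.60606 hr
W_total = W₁ + W₂ = 0.17986 + 0.60606 = 0.78592 hr

Final: 0.78592 hr


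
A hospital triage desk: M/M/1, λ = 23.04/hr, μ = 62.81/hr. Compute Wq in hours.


ρ = 23.04/62.81 = 0.3668
Wq = ρ/(μ−λ) = 0.3668/(62.81 − 23.04) = 0.3668/39.77 = 0.009224 hr

Final: 0.009224 hr


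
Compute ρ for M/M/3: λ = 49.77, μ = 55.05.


ρ = λ/(cμ) = 49.77/(3·55.05) = 49.77/165.15 = 0.3014

Final: 0.3014


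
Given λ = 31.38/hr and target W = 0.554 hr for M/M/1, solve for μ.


W = 1/(μ−λ) ⇒ μ − λ = 1/W = 1/0.554 = 1.8051
μ = λ + 1/W = 31.38 + 1.8051 = 33.1851 per hr

Final: 33.1851 /hr


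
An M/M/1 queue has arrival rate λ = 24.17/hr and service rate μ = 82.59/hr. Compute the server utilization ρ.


ρ = λ/μ = 24.17/82.59 = 0.2927

Final: 0.2927


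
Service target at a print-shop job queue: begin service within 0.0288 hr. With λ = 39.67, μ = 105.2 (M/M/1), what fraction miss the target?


ρ = 39.67/105.2 = 0.3771
P(Wq > t) = ρ·e^{−(μ−λ)t} = 0.3771·e^{−1.8873}
= 0.3771·0.151486 = 0.057124

Final: 0.057124


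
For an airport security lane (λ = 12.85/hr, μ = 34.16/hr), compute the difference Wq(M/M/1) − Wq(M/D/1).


ρ = 12.85/34.16 = 0.3762
Wq(M/M/1) = ρ/(μ−λ) = 0.3762/21.31 = 0.01765 hr
Wq(M/D/1) = ρ/(2(μ−λ)) = 0.008826 hr
Savings = 0.01765 − 0.008826 = 0.008826 hr

Final: 0.008826 hr


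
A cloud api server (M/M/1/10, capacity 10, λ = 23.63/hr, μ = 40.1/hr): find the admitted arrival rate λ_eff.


ρ = 0.5893; P_K = (1−ρ)ρ^10/(1−ρ^11) = 0.002080
λ_eff = λ(1 − P_K) = 23.63·(1 − 0.002080) = 23.63·0.997920 = 23.5809 /hr

Final: 23.5809 /hr
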